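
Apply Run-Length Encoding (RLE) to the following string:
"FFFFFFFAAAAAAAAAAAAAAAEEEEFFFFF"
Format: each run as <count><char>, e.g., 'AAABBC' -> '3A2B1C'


Scanning runs left to right:
  i=0: run of 'F' x 7 -> '7F'
  i=7: run of 'A' x 15 -> '15A'
  i=22: run of 'E' x 4 -> '4E'
  i=26: run of 'F' x 5 -> '5F'

RLE = 7F15A4E5F


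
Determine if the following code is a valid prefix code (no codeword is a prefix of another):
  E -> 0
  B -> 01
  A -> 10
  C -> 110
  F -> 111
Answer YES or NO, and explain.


Checking each pair (does one codeword prefix another?):
  E='0' vs B='01': prefix -- VIOLATION

NO -- this is NOT a valid prefix code. E (0) is a prefix of B (01).


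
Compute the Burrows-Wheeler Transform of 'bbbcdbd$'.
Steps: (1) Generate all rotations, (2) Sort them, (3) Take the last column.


Rotations (sorted):
  0: $bbbcdbd -> last char: d
  1: bbbcdbd$ -> last char: $
  2: bbcdbd$b -> last char: b
  3: bcdbd$bb -> last char: b
  4: bd$bbbcd -> last char: d
  5: cdbd$bbb -> last char: b
  6: d$bbbcdb -> last char: b
  7: dbd$bbbc -> last char: c


BWT = d$bbdbbc


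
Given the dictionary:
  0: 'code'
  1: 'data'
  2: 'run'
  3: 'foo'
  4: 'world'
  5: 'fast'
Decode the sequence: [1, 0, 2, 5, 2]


Look up each index in the dictionary:
  1 -> 'data'
  0 -> 'code'
  2 -> 'run'
  5 -> 'fast'
  2 -> 'run'

Decoded: "data code run fast run"


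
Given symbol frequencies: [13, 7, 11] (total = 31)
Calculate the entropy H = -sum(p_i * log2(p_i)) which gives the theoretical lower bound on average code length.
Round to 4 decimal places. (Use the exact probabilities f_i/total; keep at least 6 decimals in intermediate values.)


Per-symbol terms -p_i * log2(p_i) with p_i = f_i/31:
  p = 13/31 = 0.419355: log2(p) = -1.253757, -p*log2(p) = 0.525769
  p = 7/31 = 0.225806: log2(p) = -2.146841, -p*log2(p) = 0.484771
  p = 11/31 = 0.354839: log2(p) = -1.494765, -p*log2(p) = 0.530400
H = 0.525769 + 0.484771 + 0.530400 = 1.540940

H = 1.5409 bits/symbol


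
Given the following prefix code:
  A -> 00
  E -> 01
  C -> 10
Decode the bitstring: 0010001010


Decoding step by step:
Bits 00 -> A
Bits 10 -> C
Bits 00 -> A
Bits 10 -> C
Bits 10 -> C


Decoded message: ACACC


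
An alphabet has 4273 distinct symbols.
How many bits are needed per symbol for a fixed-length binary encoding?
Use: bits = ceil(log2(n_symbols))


log2(4273) = 12.061
Bracket: 2^12 = 4096 < 4273 <= 2^13 = 8192
So ceil(log2(4273)) = 13

bits = ceil(log2(4273)) = ceil(12.061) = 13 bits


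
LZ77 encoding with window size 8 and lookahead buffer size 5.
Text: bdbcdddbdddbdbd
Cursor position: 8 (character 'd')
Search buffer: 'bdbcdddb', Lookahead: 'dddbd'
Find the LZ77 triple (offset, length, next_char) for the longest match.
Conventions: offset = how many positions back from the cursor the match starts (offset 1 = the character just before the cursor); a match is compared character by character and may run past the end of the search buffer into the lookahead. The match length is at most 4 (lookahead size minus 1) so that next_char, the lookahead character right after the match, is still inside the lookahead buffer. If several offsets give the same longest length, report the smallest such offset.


Try each offset into the search buffer:
  offset=1 (pos 7, char 'b'): match length 0
  offset=2 (pos 6, char 'd'): match length 1
  offset=3 (pos 5, char 'd'): match length 2
  offset=4 (pos 4, char 'd'): match length 4
  offset=5 (pos 3, char 'c'): match length 0
  offset=6 (pos 2, char 'b'): match length 0
  offset=7 (pos 1, char 'd'): match length 1
  offset=8 (pos 0, char 'b'): match length 0
Longest match has length 4 at offset 4.
next_char = character at position 8 + 4 = 12 -> 'd'

Best match: offset=4, length=4 (matching 'dddb' starting at position 4)
LZ77 triple: (4, 4, 'd')


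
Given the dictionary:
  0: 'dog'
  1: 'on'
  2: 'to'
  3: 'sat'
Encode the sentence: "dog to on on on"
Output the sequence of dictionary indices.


Look up each word in the dictionary:
  'dog' -> 0
  'to' -> 2
  'on' -> 1
  'on' -> 1
  'on' -> 1

Encoded: [0, 2, 1, 1, 1]


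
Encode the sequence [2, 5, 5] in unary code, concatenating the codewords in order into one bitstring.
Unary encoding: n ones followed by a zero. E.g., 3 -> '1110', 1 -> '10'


Encode each number as n ones followed by a terminating 0:
  2 -> 110 (3 bits)
  5 -> 111110 (6 bits)
  5 -> 111110 (6 bits)
Total length = 3 + 6 + 6 = 15 bits.

Unary([2, 5, 5]) = 110111110111110 (15 bits)


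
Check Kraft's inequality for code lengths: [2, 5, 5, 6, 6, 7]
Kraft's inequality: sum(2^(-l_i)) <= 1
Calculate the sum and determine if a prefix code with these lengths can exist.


Sum = 2^(-2) + 2^(-5) + 2^(-5) + 2^(-6) + 2^(-6) + 2^(-7)
    = 0.25 + 0.03125 + 0.03125 + 0.015625 + 0.015625 + 0.0078125
    = 45/128 = 0.3515625
Since 0.3515625 <= 1, Kraft's inequality IS satisfied.
A prefix code with these lengths CAN exist.

Kraft sum = 0.3515625. Satisfied.


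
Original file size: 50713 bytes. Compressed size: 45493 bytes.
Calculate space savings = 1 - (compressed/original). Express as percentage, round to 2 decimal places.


ratio = compressed/original = 45493/50713 = 0.897068
savings = 1 - ratio = 1 - 0.897068 = 0.102932
as a percentage: 0.102932 * 100 = 10.29%

Space savings = 1 - 45493/50713 = 10.29%


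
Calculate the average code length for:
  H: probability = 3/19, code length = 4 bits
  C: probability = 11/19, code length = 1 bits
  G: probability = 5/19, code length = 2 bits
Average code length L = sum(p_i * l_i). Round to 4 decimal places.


Weighted contributions p_i * l_i:
  H: (3/19) * 4 = 12/19
  C: (11/19) * 1 = 11/19
  G: (5/19) * 2 = 10/19
Sum = (12 + 11 + 10)/19 = 33/19

L = 33/19 = 1.7368 bits/symbol


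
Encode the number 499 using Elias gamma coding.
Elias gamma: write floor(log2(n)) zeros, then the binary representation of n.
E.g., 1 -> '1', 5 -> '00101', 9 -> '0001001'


num_bits = floor(log2(499)) + 1 = 9
leading_zeros = num_bits - 1 = 8
binary(499) = 111110011

Elias gamma(499) = '00000000' + '111110011' = 00000000111110011 (17 bits)


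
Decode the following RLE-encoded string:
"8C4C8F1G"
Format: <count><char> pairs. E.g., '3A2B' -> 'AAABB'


Expanding each <count><char> pair:
  8C -> 'CCCCCCCC'
  4C -> 'CCCC'
  8F -> 'FFFFFFFF'
  1G -> 'G'

Decoded = CCCCCCCCCCCCFFFFFFFFG


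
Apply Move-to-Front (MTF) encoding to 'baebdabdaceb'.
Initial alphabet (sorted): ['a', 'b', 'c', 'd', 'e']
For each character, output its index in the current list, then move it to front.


MTF encoding:
'b': index 1 in ['a', 'b', 'c', 'd', 'e'] -> ['b', 'a', 'c', 'd', 'e']
'a': index 1 in ['b', 'a', 'c', 'd', 'e'] -> ['a', 'b', 'c', 'd', 'e']
'e': index 4 in ['a', 'b', 'c', 'd', 'e'] -> ['e', 'a', 'b', 'c', 'd']
'b': index 2 in ['e', 'a', 'b', 'c', 'd'] -> ['b', 'e', 'a', 'c', 'd']
'd': index 4 in ['b', 'e', 'a', 'c', 'd'] -> ['d', 'b', 'e', 'a', 'c']
'a': index 3 in ['d', 'b', 'e', 'a', 'c'] -> ['a', 'd', 'b', 'e', 'c']
'b': index 2 in ['a', 'd', 'b', 'e', 'c'] -> ['b', 'a', 'd', 'e', 'c']
'd': index 2 in ['b', 'a', 'd', 'e', 'c'] -> ['d', 'b', 'a', 'e', 'c']
'a': index 2 in ['d', 'b', 'a', 'e', 'c'] -> ['a', 'd', 'b', 'e', 'c']
'c': index 4 in ['a', 'd', 'b', 'e', 'c'] -> ['c', 'a', 'd', 'b', 'e']
'e': index 4 in ['c', 'a', 'd', 'b', 'e'] -> ['e', 'c', 'a', 'd', 'b']
'b': index 4 in ['e', 'c', 'a', 'd', 'b'] -> ['b', 'e', 'c', 'a', 'd']


Output: [1, 1, 4, 2, 4, 3, 2, 2, 2, 4, 4, 4]


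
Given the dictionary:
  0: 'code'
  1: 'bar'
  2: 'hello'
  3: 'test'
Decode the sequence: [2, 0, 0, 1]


Look up each index in the dictionary:
  2 -> 'hello'
  0 -> 'code'
  0 -> 'code'
  1 -> 'bar'

Decoded: "hello code code bar"


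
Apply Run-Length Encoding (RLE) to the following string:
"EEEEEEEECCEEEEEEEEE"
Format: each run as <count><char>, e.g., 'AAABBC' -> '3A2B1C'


Scanning runs left to right:
  i=0: run of 'E' x 8 -> '8E'
  i=8: run of 'C' x 2 -> '2C'
  i=10: run of 'E' x 9 -> '9E'

RLE = 8E2C9E


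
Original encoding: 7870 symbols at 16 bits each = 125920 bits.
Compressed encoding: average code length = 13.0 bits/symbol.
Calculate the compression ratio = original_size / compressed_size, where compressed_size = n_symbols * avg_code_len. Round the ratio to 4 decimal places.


original_size = n_symbols * orig_bits = 7870 * 16 = 125920 bits
compressed_size = n_symbols * avg_code_len = 7870 * 13.0 = 102310.0 bits
ratio = original_size / compressed_size = 125920 / 102310.0 = 1.2308

Compression ratio = 1.2308


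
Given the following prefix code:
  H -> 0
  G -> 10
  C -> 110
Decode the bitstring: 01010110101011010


Decoding step by step:
Bits 0 -> H
Bits 10 -> G
Bits 10 -> G
Bits 110 -> C
Bits 10 -> G
Bits 10 -> G
Bits 110 -> C
Bits 10 -> G


Decoded message: HGGCGGCG


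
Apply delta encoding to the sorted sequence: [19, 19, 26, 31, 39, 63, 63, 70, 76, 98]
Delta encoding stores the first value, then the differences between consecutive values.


First value: 19
Deltas:
  19 - 19 = 0
  26 - 19 = 7
  31 - 26 = 5
  39 - 31 = 8
  63 - 39 = 24
  63 - 63 = 0
  70 - 63 = 7
  76 - 70 = 6
  98 - 76 = 22


Delta encoded: [19, 0, 7, 5, 8, 24, 0, 7, 6, 22]


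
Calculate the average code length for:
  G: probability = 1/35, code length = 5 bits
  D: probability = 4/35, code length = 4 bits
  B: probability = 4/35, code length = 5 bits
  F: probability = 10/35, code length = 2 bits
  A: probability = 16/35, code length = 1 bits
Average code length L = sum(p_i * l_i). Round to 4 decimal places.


Weighted contributions p_i * l_i:
  G: (1/35) * 5 = 5/35
  D: (4/35) * 4 = 16/35
  B: (4/35) * 5 = 20/35
  F: (10/35) * 2 = 20/35
  A: (16/35) * 1 = 16/35
Sum = (5 + 16 + 20 + 20 + 16)/35 = 77/35

L = 77/35 = 2.2000 bits/symbol


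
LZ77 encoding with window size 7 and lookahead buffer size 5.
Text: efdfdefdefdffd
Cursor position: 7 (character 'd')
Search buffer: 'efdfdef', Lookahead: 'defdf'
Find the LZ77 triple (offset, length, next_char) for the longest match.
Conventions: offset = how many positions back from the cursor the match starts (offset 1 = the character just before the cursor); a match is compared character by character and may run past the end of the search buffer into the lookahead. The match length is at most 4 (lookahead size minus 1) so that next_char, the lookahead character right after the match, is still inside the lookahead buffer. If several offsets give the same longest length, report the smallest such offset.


Try each offset into the search buffer:
  offset=1 (pos 6, char 'f'): match length 0
  offset=2 (pos 5, char 'e'): match length 0
  offset=3 (pos 4, char 'd'): match length 4
  offset=4 (pos 3, char 'f'): match length 0
  offset=5 (pos 2, char 'd'): match length 1
  offset=6 (pos 1, char 'f'): match length 0
  offset=7 (pos 0, char 'e'): match length 0
Longest match has length 4 at offset 3.
next_char = character at position 7 + 4 = 11 -> 'f'

Best match: offset=3, length=4 (matching 'defd' starting at position 4)
LZ77 triple: (3, 4, 'f')


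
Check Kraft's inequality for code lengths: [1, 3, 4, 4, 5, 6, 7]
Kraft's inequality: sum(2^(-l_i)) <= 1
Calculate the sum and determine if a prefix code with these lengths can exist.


Sum = 2^(-1) + 2^(-3) + 2^(-4) + 2^(-4) + 2^(-5) + 2^(-6) + 2^(-7)
    = 0.5 + 0.125 + 0.0625 + 0.0625 + 0.03125 + 0.015625 + 0.0078125
    = 103/128 = 0.8046875
Since 0.8046875 <= 1, Kraft's inequality IS satisfied.
A prefix code with these lengths CAN exist.

Kraft sum = 0.8046875. Satisfied.


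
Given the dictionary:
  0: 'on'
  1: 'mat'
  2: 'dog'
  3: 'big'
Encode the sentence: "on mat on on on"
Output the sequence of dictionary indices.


Look up each word in the dictionary:
  'on' -> 0
  'mat' -> 1
  'on' -> 0
  'on' -> 0
  'on' -> 0

Encoded: [0, 1, 0, 0, 0]


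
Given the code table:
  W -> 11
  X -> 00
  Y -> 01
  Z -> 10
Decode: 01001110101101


Decoding:
01 -> Y
00 -> X
11 -> W
10 -> Z
10 -> Z
11 -> W
01 -> Y


Result: YXWZZWY


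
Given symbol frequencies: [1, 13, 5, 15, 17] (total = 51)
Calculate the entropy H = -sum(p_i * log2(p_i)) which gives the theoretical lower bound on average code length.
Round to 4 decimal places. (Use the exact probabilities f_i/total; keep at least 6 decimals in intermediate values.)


Per-symbol terms -p_i * log2(p_i) with p_i = f_i/51:
  p = 1/51 = 0.019608: log2(p) = -5.672425, -p*log2(p) = 0.111224
  p = 13/51 = 0.254902: log2(p) = -1.971986, -p*log2(p) = 0.502663
  p = 5/51 = 0.098039: log2(p) = -3.350497, -p*log2(p) = 0.328480
  p = 15/51 = 0.294118: log2(p) = -1.765535, -p*log2(p) = 0.519275
  p = 17/51 = 0.333333: log2(p) = -1.584963, -p*log2(p) = 0.528321
H = 0.111224 + 0.502663 + 0.328480 + 0.519275 + 0.528321 = 1.989963

H = 1.99 bits/symbol


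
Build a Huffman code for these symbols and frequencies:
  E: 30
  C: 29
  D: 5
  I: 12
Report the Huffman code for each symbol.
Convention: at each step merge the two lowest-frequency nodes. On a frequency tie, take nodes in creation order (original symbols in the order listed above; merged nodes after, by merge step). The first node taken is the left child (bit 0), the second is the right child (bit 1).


Huffman tree construction:
Step 1: Merge D(5) + I(12) = 17
Step 2: Merge (D+I)(17) + C(29) = 46
Step 3: Merge E(30) + ((D+I)+C)(46) = 76
Read each symbol's code off the tree from the root (left child = 0, right child = 1).

Codes:
  E: 0 (length 1)
  C: 11 (length 2)
  D: 100 (length 3)
  I: 101 (length 3)
Average code length: 139/76 = 1.8289 bits/symbol


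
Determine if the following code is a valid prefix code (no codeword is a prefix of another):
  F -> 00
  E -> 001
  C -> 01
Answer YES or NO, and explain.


Checking each pair (does one codeword prefix another?):
  F='00' vs E='001': prefix -- VIOLATION

NO -- this is NOT a valid prefix code. F (00) is a prefix of E (001).


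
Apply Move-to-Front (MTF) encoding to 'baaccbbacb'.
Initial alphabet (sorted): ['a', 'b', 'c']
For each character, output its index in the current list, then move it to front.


MTF encoding:
'b': index 1 in ['a', 'b', 'c'] -> ['b', 'a', 'c']
'a': index 1 in ['b', 'a', 'c'] -> ['a', 'b', 'c']
'a': index 0 in ['a', 'b', 'c'] -> ['a', 'b', 'c']
'c': index 2 in ['a', 'b', 'c'] -> ['c', 'a', 'b']
'c': index 0 in ['c', 'a', 'b'] -> ['c', 'a', 'b']
'b': index 2 in ['c', 'a', 'b'] -> ['b', 'c', 'a']
'b': index 0 in ['b', 'c', 'a'] -> ['b', 'c', 'a']
'a': index 2 in ['b', 'c', 'a'] -> ['a', 'b', 'c']
'c': index 2 in ['a', 'b', 'c'] -> ['c', 'a', 'b']
'b': index 2 in ['c', 'a', 'b'] -> ['b', 'c', 'a']


Output: [1, 1, 0, 2, 0, 2, 0, 2, 2, 2]


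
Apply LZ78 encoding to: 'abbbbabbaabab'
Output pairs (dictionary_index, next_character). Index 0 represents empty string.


LZ78 encoding steps:
Dictionary: {0: ''}
Step 1: w='' (idx 0), next='a' -> output (0, 'a'), add 'a' as idx 1
Step 2: w='' (idx 0), next='b' -> output (0, 'b'), add 'b' as idx 2
Step 3: w='b' (idx 2), next='b' -> output (2, 'b'), add 'bb' as idx 3
Step 4: w='b' (idx 2), next='a' -> output (2, 'a'), add 'ba' as idx 4
Step 5: w='bb' (idx 3), next='a' -> output (3, 'a'), add 'bba' as idx 5
Step 6: w='a' (idx 1), next='b' -> output (1, 'b'), add 'ab' as idx 6
Step 7: w='ab' (idx 6), end of input -> output (6, '')


Encoded: [(0, 'a'), (0, 'b'), (2, 'b'), (2, 'a'), (3, 'a'), (1, 'b'), (6, '')]


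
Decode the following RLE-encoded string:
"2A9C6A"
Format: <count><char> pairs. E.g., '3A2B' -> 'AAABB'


Expanding each <count><char> pair:
  2A -> 'AA'
  9C -> 'CCCCCCCCC'
  6A -> 'AAAAAA'

Decoded = AACCCCCCCCCAAAAAA


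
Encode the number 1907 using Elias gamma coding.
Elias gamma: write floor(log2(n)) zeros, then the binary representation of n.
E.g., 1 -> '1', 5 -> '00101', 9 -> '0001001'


num_bits = floor(log2(1907)) + 1 = 11
leading_zeros = num_bits - 1 = 10
binary(1907) = 11101110011

Elias gamma(1907) = '0000000000' + '11101110011' = 000000000011101110011 (21 bits)


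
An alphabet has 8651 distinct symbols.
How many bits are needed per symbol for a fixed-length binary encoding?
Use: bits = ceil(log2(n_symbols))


log2(8651) = 13.0787
Bracket: 2^13 = 8192 < 8651 <= 2^14 = 16384
So ceil(log2(8651)) = 14

bits = ceil(log2(8651)) = ceil(13.0787) = 14 bits


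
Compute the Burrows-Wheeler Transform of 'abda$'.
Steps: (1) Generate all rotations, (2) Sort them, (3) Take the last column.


Rotations (sorted):
  0: $abda -> last char: a
  1: a$abd -> last char: d
  2: abda$ -> last char: $
  3: bda$a -> last char: a
  4: da$ab -> last char: b


BWT = ad$ab


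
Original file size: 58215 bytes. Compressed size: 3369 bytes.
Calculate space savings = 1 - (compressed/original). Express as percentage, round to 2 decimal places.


ratio = compressed/original = 3369/58215 = 0.057872
savings = 1 - ratio = 1 - 0.057872 = 0.942128
as a percentage: 0.942128 * 100 = 94.21%

Space savings = 1 - 3369/58215 = 94.21%


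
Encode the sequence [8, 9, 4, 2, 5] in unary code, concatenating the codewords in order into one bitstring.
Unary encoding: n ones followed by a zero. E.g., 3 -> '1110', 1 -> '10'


Encode each number as n ones followed by a terminating 0:
  8 -> 111111110 (9 bits)
  9 -> 1111111110 (10 bits)
  4 -> 11110 (5 bits)
  2 -> 110 (3 bits)
  5 -> 111110 (6 bits)
Total length = 9 + 10 + 5 + 3 + 6 = 33 bits.

Unary([8, 9, 4, 2, 5]) = 111111110111111111011110110111110 (33 bits)


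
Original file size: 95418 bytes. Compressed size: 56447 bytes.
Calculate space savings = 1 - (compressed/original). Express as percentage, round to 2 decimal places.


ratio = compressed/original = 56447/95418 = 0.591576
savings = 1 - ratio = 1 - 0.591576 = 0.408424
as a percentage: 0.408424 * 100 = 40.84%

Space savings = 1 - 56447/95418 = 40.84%


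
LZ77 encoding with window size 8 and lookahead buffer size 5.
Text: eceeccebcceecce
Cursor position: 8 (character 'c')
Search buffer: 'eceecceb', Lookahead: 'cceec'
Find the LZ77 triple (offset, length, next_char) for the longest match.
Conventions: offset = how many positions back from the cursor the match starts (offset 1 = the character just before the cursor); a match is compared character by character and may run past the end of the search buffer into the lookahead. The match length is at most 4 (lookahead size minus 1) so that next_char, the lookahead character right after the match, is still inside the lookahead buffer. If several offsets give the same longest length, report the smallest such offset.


Try each offset into the search buffer:
  offset=1 (pos 7, char 'b'): match length 0
  offset=2 (pos 6, char 'e'): match length 0
  offset=3 (pos 5, char 'c'): match length 1
  offset=4 (pos 4, char 'c'): match length 3
  offset=5 (pos 3, char 'e'): match length 0
  offset=6 (pos 2, char 'e'): match length 0
  offset=7 (pos 1, char 'c'): match length 1
  offset=8 (pos 0, char 'e'): match length 0
Longest match has length 3 at offset 4.
next_char = character at position 8 + 3 = 11 -> 'e'

Best match: offset=4, length=3 (matching 'cce' starting at position 4)
LZ77 triple: (4, 3, 'e')


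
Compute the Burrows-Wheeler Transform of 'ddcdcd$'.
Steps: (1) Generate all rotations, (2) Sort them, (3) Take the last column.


Rotations (sorted):
  0: $ddcdcd -> last char: d
  1: cd$ddcd -> last char: d
  2: cdcd$dd -> last char: d
  3: d$ddcdc -> last char: c
  4: dcd$ddc -> last char: c
  5: dcdcd$d -> last char: d
  6: ddcdcd$ -> last char: $


BWT = dddccd$


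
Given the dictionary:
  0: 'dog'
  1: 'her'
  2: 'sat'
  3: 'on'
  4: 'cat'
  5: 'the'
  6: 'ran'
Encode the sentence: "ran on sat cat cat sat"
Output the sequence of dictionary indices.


Look up each word in the dictionary:
  'ran' -> 6
  'on' -> 3
  'sat' -> 2
  'cat' -> 4
  'cat' -> 4
  'sat' -> 2

Encoded: [6, 3, 2, 4, 4, 2]


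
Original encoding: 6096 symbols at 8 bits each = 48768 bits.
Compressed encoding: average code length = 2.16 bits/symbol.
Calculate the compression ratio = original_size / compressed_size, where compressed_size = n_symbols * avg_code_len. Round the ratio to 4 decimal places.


original_size = n_symbols * orig_bits = 6096 * 8 = 48768 bits
compressed_size = n_symbols * avg_code_len = 6096 * 2.16 = 13167.36 bits
ratio = original_size / compressed_size = 48768 / 13167.36 = 3.7037

Compression ratio = 3.7037


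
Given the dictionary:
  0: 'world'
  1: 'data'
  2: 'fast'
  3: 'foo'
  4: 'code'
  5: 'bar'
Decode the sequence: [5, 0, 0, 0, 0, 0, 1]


Look up each index in the dictionary:
  5 -> 'bar'
  0 -> 'world'
  0 -> 'world'
  0 -> 'world'
  0 -> 'world'
  0 -> 'world'
  1 -> 'data'

Decoded: "bar world world world world world data"


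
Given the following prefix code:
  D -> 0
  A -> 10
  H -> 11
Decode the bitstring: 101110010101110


Decoding step by step:
Bits 10 -> A
Bits 11 -> H
Bits 10 -> A
Bits 0 -> D
Bits 10 -> A
Bits 10 -> A
Bits 11 -> H
Bits 10 -> A


Decoded message: AHADAAHA


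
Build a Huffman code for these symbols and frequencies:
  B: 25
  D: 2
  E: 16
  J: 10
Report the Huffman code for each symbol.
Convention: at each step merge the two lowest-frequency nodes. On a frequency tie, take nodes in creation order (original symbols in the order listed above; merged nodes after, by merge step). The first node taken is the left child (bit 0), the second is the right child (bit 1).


Huffman tree construction:
Step 1: Merge D(2) + J(10) = 12
Step 2: Merge (D+J)(12) + E(16) = 28
Step 3: Merge B(25) + ((D+J)+E)(28) = 53
Read each symbol's code off the tree from the root (left child = 0, right child = 1).

Codes:
  B: 0 (length 1)
  D: 100 (length 3)
  E: 11 (length 2)
  J: 101 (length 3)
Average code length: 93/53 = 1.7547 bits/symbol


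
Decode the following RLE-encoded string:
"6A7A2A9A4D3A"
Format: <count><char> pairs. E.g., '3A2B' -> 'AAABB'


Expanding each <count><char> pair:
  6A -> 'AAAAAA'
  7A -> 'AAAAAAA'
  2A -> 'AA'
  9A -> 'AAAAAAAAA'
  4D -> 'DDDD'
  3A -> 'AAA'

Decoded = AAAAAAAAAAAAAAAAAAAAAAAADDDDAAA


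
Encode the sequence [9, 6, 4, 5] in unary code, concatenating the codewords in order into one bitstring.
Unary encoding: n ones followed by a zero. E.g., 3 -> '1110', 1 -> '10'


Encode each number as n ones followed by a terminating 0:
  9 -> 1111111110 (10 bits)
  6 -> 1111110 (7 bits)
  4 -> 11110 (5 bits)
  5 -> 111110 (6 bits)
Total length = 10 + 7 + 5 + 6 = 28 bits.

Unary([9, 6, 4, 5]) = 1111111110111111011110111110 (28 bits)


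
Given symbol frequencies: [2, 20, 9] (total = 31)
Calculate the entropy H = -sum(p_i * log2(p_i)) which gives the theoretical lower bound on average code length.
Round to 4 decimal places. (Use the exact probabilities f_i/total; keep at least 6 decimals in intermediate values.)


Per-symbol terms -p_i * log2(p_i) with p_i = f_i/31:
  p = 2/31 = 0.064516: log2(p) = -3.954196, -p*log2(p) = 0.255109
  p = 20/31 = 0.645161: log2(p) = -0.632268, -p*log2(p) = 0.407915
  p = 9/31 = 0.290323: log2(p) = -1.784271, -p*log2(p) = 0.518014
H = 0.255109 + 0.407915 + 0.518014 = 1.181038

H = 1.181 bits/symbol


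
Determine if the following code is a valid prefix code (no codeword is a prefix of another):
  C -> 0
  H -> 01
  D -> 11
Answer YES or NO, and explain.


Checking each pair (does one codeword prefix another?):
  C='0' vs H='01': prefix -- VIOLATION

NO -- this is NOT a valid prefix code. C (0) is a prefix of H (01).


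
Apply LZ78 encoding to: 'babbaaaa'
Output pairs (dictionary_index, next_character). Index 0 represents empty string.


LZ78 encoding steps:
Dictionary: {0: ''}
Step 1: w='' (idx 0), next='b' -> output (0, 'b'), add 'b' as idx 1
Step 2: w='' (idx 0), next='a' -> output (0, 'a'), add 'a' as idx 2
Step 3: w='b' (idx 1), next='b' -> output (1, 'b'), add 'bb' as idx 3
Step 4: w='a' (idx 2), next='a' -> output (2, 'a'), add 'aa' as idx 4
Step 5: w='aa' (idx 4), end of input -> output (4, '')


Encoded: [(0, 'b'), (0, 'a'), (1, 'b'), (2, 'a'), (4, '')]


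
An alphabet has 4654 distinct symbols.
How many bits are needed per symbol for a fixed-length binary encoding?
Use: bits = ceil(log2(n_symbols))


log2(4654) = 12.1843
Bracket: 2^12 = 4096 < 4654 <= 2^13 = 8192
So ceil(log2(4654)) = 13

bits = ceil(log2(4654)) = ceil(12.1843) = 13 bits


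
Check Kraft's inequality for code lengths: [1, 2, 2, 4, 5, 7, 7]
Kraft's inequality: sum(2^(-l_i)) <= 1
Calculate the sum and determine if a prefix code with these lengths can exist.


Sum = 2^(-1) + 2^(-2) + 2^(-2) + 2^(-4) + 2^(-5) + 2^(-7) + 2^(-7)
    = 0.5 + 0.25 + 0.25 + 0.0625 + 0.03125 + 0.0078125 + 0.0078125
    = 142/128 = 1.109375
Since 1.109375 > 1, Kraft's inequality is NOT satisfied.
A prefix code with these lengths CANNOT exist.

Kraft sum = 1.109375. Not satisfied.


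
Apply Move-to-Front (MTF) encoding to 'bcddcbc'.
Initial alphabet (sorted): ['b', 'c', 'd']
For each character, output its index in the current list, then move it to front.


MTF encoding:
'b': index 0 in ['b', 'c', 'd'] -> ['b', 'c', 'd']
'c': index 1 in ['b', 'c', 'd'] -> ['c', 'b', 'd']
'd': index 2 in ['c', 'b', 'd'] -> ['d', 'c', 'b']
'd': index 0 in ['d', 'c', 'b'] -> ['d', 'c', 'b']
'c': index 1 in ['d', 'c', 'b'] -> ['c', 'd', 'b']
'b': index 2 in ['c', 'd', 'b'] -> ['b', 'c', 'd']
'c': index 1 in ['b', 'c', 'd'] -> ['c', 'b', 'd']


Output: [0, 1, 2, 0, 1, 2, 1]


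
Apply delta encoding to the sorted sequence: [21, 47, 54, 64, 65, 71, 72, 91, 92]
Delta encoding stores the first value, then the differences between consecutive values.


First value: 21
Deltas:
  47 - 21 = 26
  54 - 47 = 7
  64 - 54 = 10
  65 - 64 = 1
  71 - 65 = 6
  72 - 71 = 1
  91 - 72 = 19
  92 - 91 = 1


Delta encoded: [21, 26, 7, 10, 1, 6, 1, 19, 1]


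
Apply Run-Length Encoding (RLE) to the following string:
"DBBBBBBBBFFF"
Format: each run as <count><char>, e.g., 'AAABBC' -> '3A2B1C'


Scanning runs left to right:
  i=0: run of 'D' x 1 -> '1D'
  i=1: run of 'B' x 8 -> '8B'
  i=9: run of 'F' x 3 -> '3F'

RLE = 1D8B3F


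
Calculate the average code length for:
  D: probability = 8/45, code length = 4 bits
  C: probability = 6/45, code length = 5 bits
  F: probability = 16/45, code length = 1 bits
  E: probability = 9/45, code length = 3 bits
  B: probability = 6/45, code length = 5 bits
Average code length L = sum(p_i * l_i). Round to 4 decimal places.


Weighted contributions p_i * l_i:
  D: (8/45) * 4 = 32/45
  C: (6/45) * 5 = 30/45
  F: (16/45) * 1 = 16/45
  E: (9/45) * 3 = 27/45
  B: (6/45) * 5 = 30/45
Sum = (32 + 30 + 16 + 27 + 30)/45 = 135/45

L = 135/45 = 3.0000 bits/symbol


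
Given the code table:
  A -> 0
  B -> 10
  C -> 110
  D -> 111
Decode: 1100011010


Decoding:
110 -> C
0 -> A
0 -> A
110 -> C
10 -> B


Result: CAACB


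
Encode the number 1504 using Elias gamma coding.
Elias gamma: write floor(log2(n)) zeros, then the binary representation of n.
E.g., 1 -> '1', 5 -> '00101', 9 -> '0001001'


num_bits = floor(log2(1504)) + 1 = 11
leading_zeros = num_bits - 1 = 10
binary(1504) = 10111100000

Elias gamma(1504) = '0000000000' + '10111100000' = 000000000010111100000 (21 bits)


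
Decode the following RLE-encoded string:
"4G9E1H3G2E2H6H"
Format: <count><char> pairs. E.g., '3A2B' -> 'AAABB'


Expanding each <count><char> pair:
  4G -> 'GGGG'
  9E -> 'EEEEEEEEE'
  1H -> 'H'
  3G -> 'GGG'
  2E -> 'EE'
  2H -> 'HH'
  6H -> 'HHHHHH'

Decoded = GGGGEEEEEEEEEHGGGEEHHHHHHHH


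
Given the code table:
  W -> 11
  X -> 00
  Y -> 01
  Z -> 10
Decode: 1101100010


Decoding:
11 -> W
01 -> Y
10 -> Z
00 -> X
10 -> Z


Result: WYZXZ


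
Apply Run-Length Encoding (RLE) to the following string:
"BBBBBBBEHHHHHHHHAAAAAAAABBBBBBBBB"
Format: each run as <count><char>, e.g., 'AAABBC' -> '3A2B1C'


Scanning runs left to right:
  i=0: run of 'B' x 7 -> '7B'
  i=7: run of 'E' x 1 -> '1E'
  i=8: run of 'H' x 8 -> '8H'
  i=16: run of 'A' x 8 -> '8A'
  i=24: run of 'B' x 9 -> '9B'

RLE = 7B1E8H8A9B


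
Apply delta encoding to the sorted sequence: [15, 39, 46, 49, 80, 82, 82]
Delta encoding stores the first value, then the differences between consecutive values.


First value: 15
Deltas:
  39 - 15 = 24
  46 - 39 = 7
  49 - 46 = 3
  80 - 49 = 31
  82 - 80 = 2
  82 - 82 = 0


Delta encoded: [15, 24, 7, 3, 31, 2, 0]


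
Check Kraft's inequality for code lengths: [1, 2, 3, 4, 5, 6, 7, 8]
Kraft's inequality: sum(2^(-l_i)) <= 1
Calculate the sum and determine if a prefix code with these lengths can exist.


Sum = 2^(-1) + 2^(-2) + 2^(-3) + 2^(-4) + 2^(-5) + 2^(-6) + 2^(-7) + 2^(-8)
    = 0.5 + 0.25 + 0.125 + 0.0625 + 0.03125 + 0.015625 + 0.0078125 + 0.00390625
    = 255/256 = 0.99609375
Since 0.99609375 <= 1, Kraft's inequality IS satisfied.
A prefix code with these lengths CAN exist.

Kraft sum = 0.99609375. Satisfied.


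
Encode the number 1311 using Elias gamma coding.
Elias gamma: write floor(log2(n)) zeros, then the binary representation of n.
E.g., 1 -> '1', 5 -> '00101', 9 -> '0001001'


num_bits = floor(log2(1311)) + 1 = 11
leading_zeros = num_bits - 1 = 10
binary(1311) = 10100011111

Elias gamma(1311) = '0000000000' + '10100011111' = 000000000010100011111 (21 bits)


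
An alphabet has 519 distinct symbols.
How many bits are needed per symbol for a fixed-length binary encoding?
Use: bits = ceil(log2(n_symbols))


log2(519) = 9.0196
Bracket: 2^9 = 512 < 519 <= 2^10 = 1024
So ceil(log2(519)) = 10

bits = ceil(log2(519)) = ceil(9.0196) = 10 bits


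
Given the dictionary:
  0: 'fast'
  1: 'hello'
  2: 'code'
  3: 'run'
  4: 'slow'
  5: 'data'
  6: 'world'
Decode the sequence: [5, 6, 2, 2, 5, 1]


Look up each index in the dictionary:
  5 -> 'data'
  6 -> 'world'
  2 -> 'code'
  2 -> 'code'
  5 -> 'data'
  1 -> 'hello'

Decoded: "data world code code data hello"


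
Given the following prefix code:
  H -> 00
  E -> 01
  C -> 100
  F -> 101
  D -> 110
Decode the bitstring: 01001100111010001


Decoding step by step:
Bits 01 -> E
Bits 00 -> H
Bits 110 -> D
Bits 01 -> E
Bits 110 -> D
Bits 100 -> C
Bits 01 -> E


Decoded message: EHDEDCE


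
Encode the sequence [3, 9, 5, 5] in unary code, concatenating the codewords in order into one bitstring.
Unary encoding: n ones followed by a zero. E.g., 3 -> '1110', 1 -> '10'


Encode each number as n ones followed by a terminating 0:
  3 -> 1110 (4 bits)
  9 -> 1111111110 (10 bits)
  5 -> 111110 (6 bits)
  5 -> 111110 (6 bits)
Total length = 4 + 10 + 6 + 6 = 26 bits.

Unary([3, 9, 5, 5]) = 11101111111110111110111110 (26 bits)


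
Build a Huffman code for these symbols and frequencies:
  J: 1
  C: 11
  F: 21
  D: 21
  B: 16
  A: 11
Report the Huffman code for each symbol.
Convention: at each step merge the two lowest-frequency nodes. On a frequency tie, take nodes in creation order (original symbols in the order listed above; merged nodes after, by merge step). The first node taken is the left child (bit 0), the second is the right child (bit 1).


Huffman tree construction:
Step 1: Merge J(1) + C(11) = 12
Step 2: Merge A(11) + (J+C)(12) = 23
Step 3: Merge B(16) + F(21) = 37
Step 4: Merge D(21) + (A+(J+C))(23) = 44
Step 5: Merge (B+F)(37) + (D+(A+(J+C)))(44) = 81
Read each symbol's code off the tree from the root (left child = 0, right child = 1).

Codes:
  J: 1110 (length 4)
  C: 1111 (length 4)
  F: 01 (length 2)
  D: 10 (length 2)
  B: 00 (length 2)
  A: 110 (length 3)
Average code length: 197/81 = 2.4321 bits/symbol


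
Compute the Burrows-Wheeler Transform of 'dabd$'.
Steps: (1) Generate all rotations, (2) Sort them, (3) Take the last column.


Rotations (sorted):
  0: $dabd -> last char: d
  1: abd$d -> last char: d
  2: bd$da -> last char: a
  3: d$dab -> last char: b
  4: dabd$ -> last char: $


BWT = ddab$


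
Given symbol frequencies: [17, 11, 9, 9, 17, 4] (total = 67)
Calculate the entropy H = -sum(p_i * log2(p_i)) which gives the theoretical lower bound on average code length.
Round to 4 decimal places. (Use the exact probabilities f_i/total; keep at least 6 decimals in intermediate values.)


Per-symbol terms -p_i * log2(p_i) with p_i = f_i/67:
  p = 17/67 = 0.253731: log2(p) = -1.978626, -p*log2(p) = 0.502040
  p = 11/67 = 0.164179: log2(p) = -2.606658, -p*log2(p) = 0.427959
  p = 9/67 = 0.134328: log2(p) = -2.896164, -p*log2(p) = 0.389037
  p = 9/67 = 0.134328: log2(p) = -2.896164, -p*log2(p) = 0.389037
  p = 17/67 = 0.253731: log2(p) = -1.978626, -p*log2(p) = 0.502040
  p = 4/67 = 0.059701: log2(p) = -4.066089, -p*log2(p) = 0.242752
H = 0.502040 + 0.427959 + 0.389037 + 0.389037 + 0.502040 + 0.242752 = 2.452865

H = 2.4529 bits/symbol


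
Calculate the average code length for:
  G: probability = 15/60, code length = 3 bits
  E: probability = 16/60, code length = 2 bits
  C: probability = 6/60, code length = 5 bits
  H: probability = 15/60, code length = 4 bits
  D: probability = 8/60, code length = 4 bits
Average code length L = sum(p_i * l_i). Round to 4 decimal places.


Weighted contributions p_i * l_i:
  G: (15/60) * 3 = 45/60
  E: (16/60) * 2 = 32/60
  C: (6/60) * 5 = 30/60
  H: (15/60) * 4 = 60/60
  D: (8/60) * 4 = 32/60
Sum = (45 + 32 + 30 + 60 + 32)/60 = 199/60

L = 199/60 = 3.3167 bits/symbol


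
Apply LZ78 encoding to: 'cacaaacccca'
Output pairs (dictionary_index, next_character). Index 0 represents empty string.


LZ78 encoding steps:
Dictionary: {0: ''}
Step 1: w='' (idx 0), next='c' -> output (0, 'c'), add 'c' as idx 1
Step 2: w='' (idx 0), next='a' -> output (0, 'a'), add 'a' as idx 2
Step 3: w='c' (idx 1), next='a' -> output (1, 'a'), add 'ca' as idx 3
Step 4: w='a' (idx 2), next='a' -> output (2, 'a'), add 'aa' as idx 4
Step 5: w='c' (idx 1), next='c' -> output (1, 'c'), add 'cc' as idx 5
Step 6: w='cc' (idx 5), next='a' -> output (5, 'a'), add 'cca' as idx 6


Encoded: [(0, 'c'), (0, 'a'), (1, 'a'), (2, 'a'), (1, 'c'), (5, 'a')]


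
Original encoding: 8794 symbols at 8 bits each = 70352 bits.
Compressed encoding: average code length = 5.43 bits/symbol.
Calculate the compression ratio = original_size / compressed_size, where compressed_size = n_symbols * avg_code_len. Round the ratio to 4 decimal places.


original_size = n_symbols * orig_bits = 8794 * 8 = 70352 bits
compressed_size = n_symbols * avg_code_len = 8794 * 5.43 = 47751.42 bits
ratio = original_size / compressed_size = 70352 / 47751.42 = 1.4733

Compression ratio = 1.4733


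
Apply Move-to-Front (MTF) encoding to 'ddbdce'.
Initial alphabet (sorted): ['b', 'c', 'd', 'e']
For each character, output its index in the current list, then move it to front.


MTF encoding:
'd': index 2 in ['b', 'c', 'd', 'e'] -> ['d', 'b', 'c', 'e']
'd': index 0 in ['d', 'b', 'c', 'e'] -> ['d', 'b', 'c', 'e']
'b': index 1 in ['d', 'b', 'c', 'e'] -> ['b', 'd', 'c', 'e']
'd': index 1 in ['b', 'd', 'c', 'e'] -> ['d', 'b', 'c', 'e']
'c': index 2 in ['d', 'b', 'c', 'e'] -> ['c', 'd', 'b', 'e']
'e': index 3 in ['c', 'd', 'b', 'e'] -> ['e', 'c', 'd', 'b']


Output: [2, 0, 1, 1, 2, 3]


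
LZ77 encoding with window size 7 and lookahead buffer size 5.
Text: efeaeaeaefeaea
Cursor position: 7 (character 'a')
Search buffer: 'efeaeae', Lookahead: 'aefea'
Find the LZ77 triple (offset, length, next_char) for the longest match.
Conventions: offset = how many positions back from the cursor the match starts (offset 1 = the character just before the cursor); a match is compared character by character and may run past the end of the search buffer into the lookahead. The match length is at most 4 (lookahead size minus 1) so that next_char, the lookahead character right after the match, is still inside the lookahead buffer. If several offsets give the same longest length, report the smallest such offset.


Try each offset into the search buffer:
  offset=1 (pos 6, char 'e'): match length 0
  offset=2 (pos 5, char 'a'): match length 2
  offset=3 (pos 4, char 'e'): match length 0
  offset=4 (pos 3, char 'a'): match length 2
  offset=5 (pos 2, char 'e'): match length 0
  offset=6 (pos 1, char 'f'): match length 0
  offset=7 (pos 0, char 'e'): match length 0
Longest match has length 2, found at offsets 2, 4; take the smallest, offset 2.
next_char = character at position 7 + 2 = 9 -> 'f'

Best match: offset=2, length=2 (matching 'ae' starting at position 5)
LZ77 triple: (2, 2, 'f')


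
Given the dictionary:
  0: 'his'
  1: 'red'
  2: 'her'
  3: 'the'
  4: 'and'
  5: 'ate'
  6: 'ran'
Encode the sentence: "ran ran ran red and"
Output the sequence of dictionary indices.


Look up each word in the dictionary:
  'ran' -> 6
  'ran' -> 6
  'ran' -> 6
  'red' -> 1
  'and' -> 4

Encoded: [6, 6, 6, 1, 4]


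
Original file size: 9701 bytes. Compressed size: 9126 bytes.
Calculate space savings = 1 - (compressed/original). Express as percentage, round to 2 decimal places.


ratio = compressed/original = 9126/9701 = 0.940728
savings = 1 - ratio = 1 - 0.940728 = 0.059272
as a percentage: 0.059272 * 100 = 5.93%

Space savings = 1 - 9126/9701 = 5.93%


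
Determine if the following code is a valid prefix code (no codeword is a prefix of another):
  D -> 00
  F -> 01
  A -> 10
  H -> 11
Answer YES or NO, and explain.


Checking each pair (does one codeword prefix another?):
  D='00' vs F='01': no prefix
  D='00' vs A='10': no prefix
  D='00' vs H='11': no prefix
  F='01' vs D='00': no prefix
  F='01' vs A='10': no prefix
  F='01' vs H='11': no prefix
  A='10' vs D='00': no prefix
  A='10' vs F='01': no prefix
  A='10' vs H='11': no prefix
  H='11' vs D='00': no prefix
  H='11' vs F='01': no prefix
  H='11' vs A='10': no prefix
No violation found over all pairs.

YES -- this is a valid prefix code. No codeword is a prefix of any other codeword.


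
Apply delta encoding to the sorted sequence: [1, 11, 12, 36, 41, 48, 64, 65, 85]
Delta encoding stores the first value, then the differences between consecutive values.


First value: 1
Deltas:
  11 - 1 = 10
  12 - 11 = 1
  36 - 12 = 24
  41 - 36 = 5
  48 - 41 = 7
  64 - 48 = 16
  65 - 64 = 1
  85 - 65 = 20


Delta encoded: [1, 10, 1, 24, 5, 7, 16, 1, 20]


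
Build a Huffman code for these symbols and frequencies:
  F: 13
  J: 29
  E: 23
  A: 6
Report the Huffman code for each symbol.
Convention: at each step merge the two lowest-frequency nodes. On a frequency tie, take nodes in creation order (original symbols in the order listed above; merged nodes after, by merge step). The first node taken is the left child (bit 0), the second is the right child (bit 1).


Huffman tree construction:
Step 1: Merge A(6) + F(13) = 19
Step 2: Merge (A+F)(19) + E(23) = 42
Step 3: Merge J(29) + ((A+F)+E)(42) = 71
Read each symbol's code off the tree from the root (left child = 0, right child = 1).

Codes:
  F: 101 (length 3)
  J: 0 (length 1)
  E: 11 (length 2)
  A: 100 (length 3)
Average code length: 132/71 = 1.8592 bits/symbol


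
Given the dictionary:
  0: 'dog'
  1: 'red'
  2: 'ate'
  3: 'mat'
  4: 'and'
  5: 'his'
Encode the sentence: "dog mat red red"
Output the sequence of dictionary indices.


Look up each word in the dictionary:
  'dog' -> 0
  'mat' -> 3
  'red' -> 1
  'red' -> 1

Encoded: [0, 3, 1, 1]


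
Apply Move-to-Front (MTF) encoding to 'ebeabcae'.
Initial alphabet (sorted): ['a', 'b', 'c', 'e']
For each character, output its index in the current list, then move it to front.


MTF encoding:
'e': index 3 in ['a', 'b', 'c', 'e'] -> ['e', 'a', 'b', 'c']
'b': index 2 in ['e', 'a', 'b', 'c'] -> ['b', 'e', 'a', 'c']
'e': index 1 in ['b', 'e', 'a', 'c'] -> ['e', 'b', 'a', 'c']
'a': index 2 in ['e', 'b', 'a', 'c'] -> ['a', 'e', 'b', 'c']
'b': index 2 in ['a', 'e', 'b', 'c'] -> ['b', 'a', 'e', 'c']
'c': index 3 in ['b', 'a', 'e', 'c'] -> ['c', 'b', 'a', 'e']
'a': index 2 in ['c', 'b', 'a', 'e'] -> ['a', 'c', 'b', 'e']
'e': index 3 in ['a', 'c', 'b', 'e'] -> ['e', 'a', 'c', 'b']


Output: [3, 2, 1, 2, 2, 3, 2, 3]


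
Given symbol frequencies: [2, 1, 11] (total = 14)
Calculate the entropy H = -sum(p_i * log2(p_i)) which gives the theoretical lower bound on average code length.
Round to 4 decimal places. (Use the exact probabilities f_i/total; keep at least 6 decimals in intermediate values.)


Per-symbol terms -p_i * log2(p_i) with p_i = f_i/14:
  p = 2/14 = 0.142857: log2(p) = -2.807355, -p*log2(p) = 0.401051
  p = 1/14 = 0.071429: log2(p) = -3.807355, -p*log2(p) = 0.271954
  p = 11/14 = 0.785714: log2(p) = -0.347923, -p*log2(p) = 0.273368
H = 0.401051 + 0.271954 + 0.273368 = 0.946373

H = 0.9464 bits/symbol
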